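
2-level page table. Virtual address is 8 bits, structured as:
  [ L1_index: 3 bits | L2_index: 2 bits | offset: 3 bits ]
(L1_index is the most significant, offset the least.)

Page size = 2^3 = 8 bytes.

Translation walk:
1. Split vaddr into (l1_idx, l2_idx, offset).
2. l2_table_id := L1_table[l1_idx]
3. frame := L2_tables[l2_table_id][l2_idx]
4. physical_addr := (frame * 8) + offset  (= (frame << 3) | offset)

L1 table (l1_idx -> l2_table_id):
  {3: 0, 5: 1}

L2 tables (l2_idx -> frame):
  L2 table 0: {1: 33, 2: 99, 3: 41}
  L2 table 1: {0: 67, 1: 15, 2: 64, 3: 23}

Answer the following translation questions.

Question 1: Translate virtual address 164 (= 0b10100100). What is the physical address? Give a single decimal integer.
Answer: 540

Derivation:
vaddr = 164 = 0b10100100
Split: l1_idx=5, l2_idx=0, offset=4
L1[5] = 1
L2[1][0] = 67
paddr = 67 * 8 + 4 = 540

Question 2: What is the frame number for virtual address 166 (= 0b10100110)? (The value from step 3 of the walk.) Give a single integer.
vaddr = 166: l1_idx=5, l2_idx=0
L1[5] = 1; L2[1][0] = 67

Answer: 67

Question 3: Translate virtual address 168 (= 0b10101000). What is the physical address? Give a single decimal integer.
vaddr = 168 = 0b10101000
Split: l1_idx=5, l2_idx=1, offset=0
L1[5] = 1
L2[1][1] = 15
paddr = 15 * 8 + 0 = 120

Answer: 120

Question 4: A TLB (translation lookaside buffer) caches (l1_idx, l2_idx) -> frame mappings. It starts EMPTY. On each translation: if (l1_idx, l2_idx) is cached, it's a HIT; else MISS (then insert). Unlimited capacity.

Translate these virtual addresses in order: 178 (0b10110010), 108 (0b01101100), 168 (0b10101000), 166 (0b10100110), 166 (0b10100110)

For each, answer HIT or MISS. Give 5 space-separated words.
vaddr=178: (5,2) not in TLB -> MISS, insert
vaddr=108: (3,1) not in TLB -> MISS, insert
vaddr=168: (5,1) not in TLB -> MISS, insert
vaddr=166: (5,0) not in TLB -> MISS, insert
vaddr=166: (5,0) in TLB -> HIT

Answer: MISS MISS MISS MISS HIT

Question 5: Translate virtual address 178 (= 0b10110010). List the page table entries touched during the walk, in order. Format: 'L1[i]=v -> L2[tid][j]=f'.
Answer: L1[5]=1 -> L2[1][2]=64

Derivation:
vaddr = 178 = 0b10110010
Split: l1_idx=5, l2_idx=2, offset=2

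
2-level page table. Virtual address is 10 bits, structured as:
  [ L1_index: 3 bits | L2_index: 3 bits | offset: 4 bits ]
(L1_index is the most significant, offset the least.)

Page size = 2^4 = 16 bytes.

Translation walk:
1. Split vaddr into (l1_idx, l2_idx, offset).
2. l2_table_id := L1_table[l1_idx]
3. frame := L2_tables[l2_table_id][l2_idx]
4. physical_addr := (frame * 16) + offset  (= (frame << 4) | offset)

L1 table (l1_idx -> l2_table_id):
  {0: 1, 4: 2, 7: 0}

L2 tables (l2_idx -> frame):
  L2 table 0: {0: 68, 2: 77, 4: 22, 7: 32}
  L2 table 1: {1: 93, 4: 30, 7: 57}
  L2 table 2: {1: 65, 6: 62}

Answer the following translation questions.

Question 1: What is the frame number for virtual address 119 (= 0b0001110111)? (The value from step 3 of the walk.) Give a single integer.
vaddr = 119: l1_idx=0, l2_idx=7
L1[0] = 1; L2[1][7] = 57

Answer: 57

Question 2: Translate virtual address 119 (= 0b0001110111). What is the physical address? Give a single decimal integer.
vaddr = 119 = 0b0001110111
Split: l1_idx=0, l2_idx=7, offset=7
L1[0] = 1
L2[1][7] = 57
paddr = 57 * 16 + 7 = 919

Answer: 919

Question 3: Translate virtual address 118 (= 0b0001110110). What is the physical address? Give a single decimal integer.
vaddr = 118 = 0b0001110110
Split: l1_idx=0, l2_idx=7, offset=6
L1[0] = 1
L2[1][7] = 57
paddr = 57 * 16 + 6 = 918

Answer: 918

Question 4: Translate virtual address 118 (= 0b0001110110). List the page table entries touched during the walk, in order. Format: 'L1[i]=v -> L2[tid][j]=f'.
vaddr = 118 = 0b0001110110
Split: l1_idx=0, l2_idx=7, offset=6

Answer: L1[0]=1 -> L2[1][7]=57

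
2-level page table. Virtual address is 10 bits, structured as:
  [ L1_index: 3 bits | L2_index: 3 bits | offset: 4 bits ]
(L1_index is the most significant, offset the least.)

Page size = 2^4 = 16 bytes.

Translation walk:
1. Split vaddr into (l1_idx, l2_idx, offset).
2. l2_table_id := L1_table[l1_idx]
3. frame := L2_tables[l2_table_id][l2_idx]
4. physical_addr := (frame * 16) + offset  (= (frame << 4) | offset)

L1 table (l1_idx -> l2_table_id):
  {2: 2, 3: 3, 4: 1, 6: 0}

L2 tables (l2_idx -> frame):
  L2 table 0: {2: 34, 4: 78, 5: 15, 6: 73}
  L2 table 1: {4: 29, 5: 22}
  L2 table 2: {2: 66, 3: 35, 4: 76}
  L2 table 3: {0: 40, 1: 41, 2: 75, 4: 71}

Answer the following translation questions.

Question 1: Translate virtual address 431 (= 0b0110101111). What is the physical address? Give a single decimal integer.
vaddr = 431 = 0b0110101111
Split: l1_idx=3, l2_idx=2, offset=15
L1[3] = 3
L2[3][2] = 75
paddr = 75 * 16 + 15 = 1215

Answer: 1215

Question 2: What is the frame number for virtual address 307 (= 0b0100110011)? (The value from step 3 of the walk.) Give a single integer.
vaddr = 307: l1_idx=2, l2_idx=3
L1[2] = 2; L2[2][3] = 35

Answer: 35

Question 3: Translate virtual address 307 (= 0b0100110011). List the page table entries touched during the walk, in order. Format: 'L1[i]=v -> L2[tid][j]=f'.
Answer: L1[2]=2 -> L2[2][3]=35

Derivation:
vaddr = 307 = 0b0100110011
Split: l1_idx=2, l2_idx=3, offset=3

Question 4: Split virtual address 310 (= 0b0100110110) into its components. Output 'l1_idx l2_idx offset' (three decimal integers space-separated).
vaddr = 310 = 0b0100110110
  top 3 bits -> l1_idx = 2
  next 3 bits -> l2_idx = 3
  bottom 4 bits -> offset = 6

Answer: 2 3 6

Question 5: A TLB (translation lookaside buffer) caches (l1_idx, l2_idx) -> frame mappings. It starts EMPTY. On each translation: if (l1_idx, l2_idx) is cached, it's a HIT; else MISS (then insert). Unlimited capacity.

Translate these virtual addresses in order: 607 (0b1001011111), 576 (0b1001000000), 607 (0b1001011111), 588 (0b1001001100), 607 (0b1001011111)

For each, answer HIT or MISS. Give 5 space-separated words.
Answer: MISS MISS HIT HIT HIT

Derivation:
vaddr=607: (4,5) not in TLB -> MISS, insert
vaddr=576: (4,4) not in TLB -> MISS, insert
vaddr=607: (4,5) in TLB -> HIT
vaddr=588: (4,4) in TLB -> HIT
vaddr=607: (4,5) in TLB -> HIT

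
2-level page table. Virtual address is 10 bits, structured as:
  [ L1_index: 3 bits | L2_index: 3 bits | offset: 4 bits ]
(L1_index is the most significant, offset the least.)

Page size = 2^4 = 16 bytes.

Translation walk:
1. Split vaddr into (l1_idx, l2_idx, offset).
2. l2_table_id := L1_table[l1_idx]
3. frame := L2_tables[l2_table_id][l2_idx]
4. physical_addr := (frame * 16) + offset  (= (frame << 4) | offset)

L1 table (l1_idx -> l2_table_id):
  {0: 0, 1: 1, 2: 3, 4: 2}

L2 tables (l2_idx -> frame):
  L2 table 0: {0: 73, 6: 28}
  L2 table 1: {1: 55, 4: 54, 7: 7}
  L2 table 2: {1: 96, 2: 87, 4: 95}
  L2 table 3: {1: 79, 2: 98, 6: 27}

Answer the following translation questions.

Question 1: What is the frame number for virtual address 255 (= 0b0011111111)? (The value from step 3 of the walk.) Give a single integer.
vaddr = 255: l1_idx=1, l2_idx=7
L1[1] = 1; L2[1][7] = 7

Answer: 7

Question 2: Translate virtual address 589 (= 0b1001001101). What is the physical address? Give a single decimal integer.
Answer: 1533

Derivation:
vaddr = 589 = 0b1001001101
Split: l1_idx=4, l2_idx=4, offset=13
L1[4] = 2
L2[2][4] = 95
paddr = 95 * 16 + 13 = 1533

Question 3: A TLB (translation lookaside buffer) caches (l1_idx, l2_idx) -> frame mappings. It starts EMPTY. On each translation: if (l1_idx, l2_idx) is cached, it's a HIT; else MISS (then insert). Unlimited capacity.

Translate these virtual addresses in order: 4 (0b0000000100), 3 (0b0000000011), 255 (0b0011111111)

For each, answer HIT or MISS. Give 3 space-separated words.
vaddr=4: (0,0) not in TLB -> MISS, insert
vaddr=3: (0,0) in TLB -> HIT
vaddr=255: (1,7) not in TLB -> MISS, insert

Answer: MISS HIT MISS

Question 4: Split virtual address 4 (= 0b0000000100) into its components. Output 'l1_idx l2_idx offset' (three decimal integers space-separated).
vaddr = 4 = 0b0000000100
  top 3 bits -> l1_idx = 0
  next 3 bits -> l2_idx = 0
  bottom 4 bits -> offset = 4

Answer: 0 0 4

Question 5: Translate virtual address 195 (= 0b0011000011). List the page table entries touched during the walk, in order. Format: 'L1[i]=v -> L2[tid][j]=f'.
Answer: L1[1]=1 -> L2[1][4]=54

Derivation:
vaddr = 195 = 0b0011000011
Split: l1_idx=1, l2_idx=4, offset=3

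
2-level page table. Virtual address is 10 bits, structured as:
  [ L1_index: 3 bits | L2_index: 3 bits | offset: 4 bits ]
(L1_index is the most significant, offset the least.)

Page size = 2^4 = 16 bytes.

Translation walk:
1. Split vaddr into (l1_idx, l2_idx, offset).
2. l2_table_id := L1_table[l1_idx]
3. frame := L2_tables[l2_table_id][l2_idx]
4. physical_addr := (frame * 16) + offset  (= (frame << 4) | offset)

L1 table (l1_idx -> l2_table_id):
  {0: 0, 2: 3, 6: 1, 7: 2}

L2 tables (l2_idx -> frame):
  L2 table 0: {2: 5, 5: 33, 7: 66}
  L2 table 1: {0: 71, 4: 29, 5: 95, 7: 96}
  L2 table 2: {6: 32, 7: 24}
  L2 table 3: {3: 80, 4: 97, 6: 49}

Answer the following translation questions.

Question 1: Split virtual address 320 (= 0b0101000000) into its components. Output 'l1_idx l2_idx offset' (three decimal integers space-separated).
Answer: 2 4 0

Derivation:
vaddr = 320 = 0b0101000000
  top 3 bits -> l1_idx = 2
  next 3 bits -> l2_idx = 4
  bottom 4 bits -> offset = 0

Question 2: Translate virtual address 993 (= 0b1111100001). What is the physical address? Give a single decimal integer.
Answer: 513

Derivation:
vaddr = 993 = 0b1111100001
Split: l1_idx=7, l2_idx=6, offset=1
L1[7] = 2
L2[2][6] = 32
paddr = 32 * 16 + 1 = 513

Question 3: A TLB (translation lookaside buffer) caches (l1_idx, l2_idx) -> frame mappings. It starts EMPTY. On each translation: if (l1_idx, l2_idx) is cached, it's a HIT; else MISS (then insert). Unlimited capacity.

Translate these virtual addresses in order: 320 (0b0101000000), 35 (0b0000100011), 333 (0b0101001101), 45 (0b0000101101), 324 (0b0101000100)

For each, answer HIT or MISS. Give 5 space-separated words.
Answer: MISS MISS HIT HIT HIT

Derivation:
vaddr=320: (2,4) not in TLB -> MISS, insert
vaddr=35: (0,2) not in TLB -> MISS, insert
vaddr=333: (2,4) in TLB -> HIT
vaddr=45: (0,2) in TLB -> HIT
vaddr=324: (2,4) in TLB -> HIT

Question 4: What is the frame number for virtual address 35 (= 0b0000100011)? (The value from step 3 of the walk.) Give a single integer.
vaddr = 35: l1_idx=0, l2_idx=2
L1[0] = 0; L2[0][2] = 5

Answer: 5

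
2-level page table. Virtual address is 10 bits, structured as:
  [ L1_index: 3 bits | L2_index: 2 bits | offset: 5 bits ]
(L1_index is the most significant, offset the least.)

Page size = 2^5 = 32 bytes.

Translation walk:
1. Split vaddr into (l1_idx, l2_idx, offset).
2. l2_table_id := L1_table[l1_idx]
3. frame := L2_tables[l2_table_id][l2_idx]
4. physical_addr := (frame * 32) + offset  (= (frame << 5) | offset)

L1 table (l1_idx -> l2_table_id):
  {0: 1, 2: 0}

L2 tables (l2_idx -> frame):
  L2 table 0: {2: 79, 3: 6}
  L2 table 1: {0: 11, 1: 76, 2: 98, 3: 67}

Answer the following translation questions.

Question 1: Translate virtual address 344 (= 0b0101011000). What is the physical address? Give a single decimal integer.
Answer: 2552

Derivation:
vaddr = 344 = 0b0101011000
Split: l1_idx=2, l2_idx=2, offset=24
L1[2] = 0
L2[0][2] = 79
paddr = 79 * 32 + 24 = 2552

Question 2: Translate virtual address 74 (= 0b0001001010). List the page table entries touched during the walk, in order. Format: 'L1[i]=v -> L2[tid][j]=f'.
Answer: L1[0]=1 -> L2[1][2]=98

Derivation:
vaddr = 74 = 0b0001001010
Split: l1_idx=0, l2_idx=2, offset=10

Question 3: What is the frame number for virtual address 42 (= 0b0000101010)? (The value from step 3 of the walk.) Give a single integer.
vaddr = 42: l1_idx=0, l2_idx=1
L1[0] = 1; L2[1][1] = 76

Answer: 76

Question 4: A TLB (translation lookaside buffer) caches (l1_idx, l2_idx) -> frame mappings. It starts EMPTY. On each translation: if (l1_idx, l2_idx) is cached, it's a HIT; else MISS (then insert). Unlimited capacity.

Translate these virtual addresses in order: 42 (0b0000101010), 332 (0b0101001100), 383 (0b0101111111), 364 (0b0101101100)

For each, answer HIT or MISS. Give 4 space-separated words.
vaddr=42: (0,1) not in TLB -> MISS, insert
vaddr=332: (2,2) not in TLB -> MISS, insert
vaddr=383: (2,3) not in TLB -> MISS, insert
vaddr=364: (2,3) in TLB -> HIT

Answer: MISS MISS MISS HIT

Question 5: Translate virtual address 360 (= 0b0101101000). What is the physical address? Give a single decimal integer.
vaddr = 360 = 0b0101101000
Split: l1_idx=2, l2_idx=3, offset=8
L1[2] = 0
L2[0][3] = 6
paddr = 6 * 32 + 8 = 200

Answer: 200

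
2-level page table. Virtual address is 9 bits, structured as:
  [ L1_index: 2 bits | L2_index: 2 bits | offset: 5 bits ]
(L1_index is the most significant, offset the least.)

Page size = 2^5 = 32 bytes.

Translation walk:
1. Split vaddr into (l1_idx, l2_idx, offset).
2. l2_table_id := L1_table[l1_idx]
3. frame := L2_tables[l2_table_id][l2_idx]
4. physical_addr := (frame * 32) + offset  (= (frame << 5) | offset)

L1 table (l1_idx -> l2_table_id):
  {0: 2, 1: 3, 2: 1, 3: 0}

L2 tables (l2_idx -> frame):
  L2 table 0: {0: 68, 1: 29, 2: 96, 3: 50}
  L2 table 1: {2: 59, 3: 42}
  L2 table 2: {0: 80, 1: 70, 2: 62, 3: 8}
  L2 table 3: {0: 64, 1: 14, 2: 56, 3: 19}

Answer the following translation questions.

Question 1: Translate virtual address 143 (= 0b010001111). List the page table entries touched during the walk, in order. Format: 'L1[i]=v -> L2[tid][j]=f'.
vaddr = 143 = 0b010001111
Split: l1_idx=1, l2_idx=0, offset=15

Answer: L1[1]=3 -> L2[3][0]=64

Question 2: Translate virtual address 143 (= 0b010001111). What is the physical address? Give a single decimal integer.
vaddr = 143 = 0b010001111
Split: l1_idx=1, l2_idx=0, offset=15
L1[1] = 3
L2[3][0] = 64
paddr = 64 * 32 + 15 = 2063

Answer: 2063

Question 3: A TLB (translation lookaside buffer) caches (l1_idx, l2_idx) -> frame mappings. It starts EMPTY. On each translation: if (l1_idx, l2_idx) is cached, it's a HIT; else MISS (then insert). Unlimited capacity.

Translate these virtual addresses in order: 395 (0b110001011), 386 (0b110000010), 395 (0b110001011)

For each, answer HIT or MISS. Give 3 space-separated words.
Answer: MISS HIT HIT

Derivation:
vaddr=395: (3,0) not in TLB -> MISS, insert
vaddr=386: (3,0) in TLB -> HIT
vaddr=395: (3,0) in TLB -> HIT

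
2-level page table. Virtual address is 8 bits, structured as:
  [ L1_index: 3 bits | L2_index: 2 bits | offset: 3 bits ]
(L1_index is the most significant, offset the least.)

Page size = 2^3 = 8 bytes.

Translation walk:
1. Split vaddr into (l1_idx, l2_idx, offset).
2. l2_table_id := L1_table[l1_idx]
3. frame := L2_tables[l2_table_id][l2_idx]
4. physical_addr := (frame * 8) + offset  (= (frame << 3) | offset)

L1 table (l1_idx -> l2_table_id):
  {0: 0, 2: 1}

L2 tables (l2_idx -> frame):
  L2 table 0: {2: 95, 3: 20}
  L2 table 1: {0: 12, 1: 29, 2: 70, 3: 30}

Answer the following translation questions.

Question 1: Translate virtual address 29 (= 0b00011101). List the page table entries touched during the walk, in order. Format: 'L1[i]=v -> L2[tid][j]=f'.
Answer: L1[0]=0 -> L2[0][3]=20

Derivation:
vaddr = 29 = 0b00011101
Split: l1_idx=0, l2_idx=3, offset=5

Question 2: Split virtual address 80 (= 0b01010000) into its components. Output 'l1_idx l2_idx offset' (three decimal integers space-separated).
Answer: 2 2 0

Derivation:
vaddr = 80 = 0b01010000
  top 3 bits -> l1_idx = 2
  next 2 bits -> l2_idx = 2
  bottom 3 bits -> offset = 0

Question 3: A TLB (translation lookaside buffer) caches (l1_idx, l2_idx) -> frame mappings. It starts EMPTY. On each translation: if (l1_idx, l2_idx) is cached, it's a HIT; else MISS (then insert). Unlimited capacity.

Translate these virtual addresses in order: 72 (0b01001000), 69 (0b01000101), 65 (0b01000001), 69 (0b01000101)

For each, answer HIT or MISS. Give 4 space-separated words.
vaddr=72: (2,1) not in TLB -> MISS, insert
vaddr=69: (2,0) not in TLB -> MISS, insert
vaddr=65: (2,0) in TLB -> HIT
vaddr=69: (2,0) in TLB -> HIT

Answer: MISS MISS HIT HIT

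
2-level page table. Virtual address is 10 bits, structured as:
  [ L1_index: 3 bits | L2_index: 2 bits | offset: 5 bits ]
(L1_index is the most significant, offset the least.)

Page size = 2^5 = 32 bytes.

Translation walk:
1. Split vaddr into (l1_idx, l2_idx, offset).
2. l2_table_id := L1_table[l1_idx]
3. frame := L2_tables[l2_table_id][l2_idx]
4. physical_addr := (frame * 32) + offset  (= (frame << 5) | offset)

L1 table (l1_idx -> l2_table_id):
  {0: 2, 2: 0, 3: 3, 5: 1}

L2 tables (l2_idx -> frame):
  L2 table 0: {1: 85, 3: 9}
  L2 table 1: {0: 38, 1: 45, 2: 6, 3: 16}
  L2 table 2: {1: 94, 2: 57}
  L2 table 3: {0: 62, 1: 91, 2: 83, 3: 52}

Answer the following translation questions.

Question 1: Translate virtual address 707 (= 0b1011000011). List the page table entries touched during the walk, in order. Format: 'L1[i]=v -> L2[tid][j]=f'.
vaddr = 707 = 0b1011000011
Split: l1_idx=5, l2_idx=2, offset=3

Answer: L1[5]=1 -> L2[1][2]=6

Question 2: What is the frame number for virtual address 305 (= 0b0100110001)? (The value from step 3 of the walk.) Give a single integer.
Answer: 85

Derivation:
vaddr = 305: l1_idx=2, l2_idx=1
L1[2] = 0; L2[0][1] = 85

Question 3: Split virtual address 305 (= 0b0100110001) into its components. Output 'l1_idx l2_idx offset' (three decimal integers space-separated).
vaddr = 305 = 0b0100110001
  top 3 bits -> l1_idx = 2
  next 2 bits -> l2_idx = 1
  bottom 5 bits -> offset = 17

Answer: 2 1 17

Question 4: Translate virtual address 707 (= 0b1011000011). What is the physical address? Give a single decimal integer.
vaddr = 707 = 0b1011000011
Split: l1_idx=5, l2_idx=2, offset=3
L1[5] = 1
L2[1][2] = 6
paddr = 6 * 32 + 3 = 195

Answer: 195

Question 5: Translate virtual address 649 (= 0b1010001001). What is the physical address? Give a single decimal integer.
Answer: 1225

Derivation:
vaddr = 649 = 0b1010001001
Split: l1_idx=5, l2_idx=0, offset=9
L1[5] = 1
L2[1][0] = 38
paddr = 38 * 32 + 9 = 1225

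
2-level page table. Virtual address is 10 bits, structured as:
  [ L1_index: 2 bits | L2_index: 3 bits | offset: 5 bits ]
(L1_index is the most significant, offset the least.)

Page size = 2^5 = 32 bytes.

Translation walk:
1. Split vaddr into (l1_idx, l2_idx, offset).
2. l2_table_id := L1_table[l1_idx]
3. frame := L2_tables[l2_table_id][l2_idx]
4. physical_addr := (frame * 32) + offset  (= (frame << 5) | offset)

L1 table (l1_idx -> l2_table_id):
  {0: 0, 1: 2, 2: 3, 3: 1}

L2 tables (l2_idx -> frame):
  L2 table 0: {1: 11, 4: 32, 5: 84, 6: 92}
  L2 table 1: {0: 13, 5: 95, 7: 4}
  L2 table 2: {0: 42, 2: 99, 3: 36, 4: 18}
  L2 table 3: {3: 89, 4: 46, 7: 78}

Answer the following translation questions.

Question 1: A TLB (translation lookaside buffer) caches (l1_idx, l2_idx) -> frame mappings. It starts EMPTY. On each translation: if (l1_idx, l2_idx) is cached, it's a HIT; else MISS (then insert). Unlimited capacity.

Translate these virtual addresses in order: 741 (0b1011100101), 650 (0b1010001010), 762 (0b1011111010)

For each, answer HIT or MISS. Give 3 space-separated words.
vaddr=741: (2,7) not in TLB -> MISS, insert
vaddr=650: (2,4) not in TLB -> MISS, insert
vaddr=762: (2,7) in TLB -> HIT

Answer: MISS MISS HIT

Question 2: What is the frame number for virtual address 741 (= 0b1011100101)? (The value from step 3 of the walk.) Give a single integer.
vaddr = 741: l1_idx=2, l2_idx=7
L1[2] = 3; L2[3][7] = 78

Answer: 78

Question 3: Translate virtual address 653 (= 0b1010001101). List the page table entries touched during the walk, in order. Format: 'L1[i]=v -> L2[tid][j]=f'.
Answer: L1[2]=3 -> L2[3][4]=46

Derivation:
vaddr = 653 = 0b1010001101
Split: l1_idx=2, l2_idx=4, offset=13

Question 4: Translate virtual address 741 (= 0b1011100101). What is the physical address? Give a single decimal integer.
vaddr = 741 = 0b1011100101
Split: l1_idx=2, l2_idx=7, offset=5
L1[2] = 3
L2[3][7] = 78
paddr = 78 * 32 + 5 = 2501

Answer: 2501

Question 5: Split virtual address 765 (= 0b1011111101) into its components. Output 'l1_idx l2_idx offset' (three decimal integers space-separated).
vaddr = 765 = 0b1011111101
  top 2 bits -> l1_idx = 2
  next 3 bits -> l2_idx = 7
  bottom 5 bits -> offset = 29

Answer: 2 7 29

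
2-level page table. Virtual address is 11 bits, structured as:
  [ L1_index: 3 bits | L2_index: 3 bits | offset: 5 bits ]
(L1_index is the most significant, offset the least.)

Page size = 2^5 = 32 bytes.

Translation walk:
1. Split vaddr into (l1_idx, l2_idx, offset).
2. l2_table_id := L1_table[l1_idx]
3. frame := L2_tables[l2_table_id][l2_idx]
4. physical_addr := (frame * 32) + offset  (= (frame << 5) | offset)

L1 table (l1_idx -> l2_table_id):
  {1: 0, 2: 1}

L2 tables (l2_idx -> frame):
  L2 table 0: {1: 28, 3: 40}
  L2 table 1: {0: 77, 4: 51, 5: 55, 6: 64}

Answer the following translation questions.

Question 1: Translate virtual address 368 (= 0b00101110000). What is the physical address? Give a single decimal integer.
Answer: 1296

Derivation:
vaddr = 368 = 0b00101110000
Split: l1_idx=1, l2_idx=3, offset=16
L1[1] = 0
L2[0][3] = 40
paddr = 40 * 32 + 16 = 1296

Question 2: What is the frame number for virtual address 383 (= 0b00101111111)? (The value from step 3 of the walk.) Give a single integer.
vaddr = 383: l1_idx=1, l2_idx=3
L1[1] = 0; L2[0][3] = 40

Answer: 40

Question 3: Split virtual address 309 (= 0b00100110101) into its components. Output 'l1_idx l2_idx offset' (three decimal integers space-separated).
vaddr = 309 = 0b00100110101
  top 3 bits -> l1_idx = 1
  next 3 bits -> l2_idx = 1
  bottom 5 bits -> offset = 21

Answer: 1 1 21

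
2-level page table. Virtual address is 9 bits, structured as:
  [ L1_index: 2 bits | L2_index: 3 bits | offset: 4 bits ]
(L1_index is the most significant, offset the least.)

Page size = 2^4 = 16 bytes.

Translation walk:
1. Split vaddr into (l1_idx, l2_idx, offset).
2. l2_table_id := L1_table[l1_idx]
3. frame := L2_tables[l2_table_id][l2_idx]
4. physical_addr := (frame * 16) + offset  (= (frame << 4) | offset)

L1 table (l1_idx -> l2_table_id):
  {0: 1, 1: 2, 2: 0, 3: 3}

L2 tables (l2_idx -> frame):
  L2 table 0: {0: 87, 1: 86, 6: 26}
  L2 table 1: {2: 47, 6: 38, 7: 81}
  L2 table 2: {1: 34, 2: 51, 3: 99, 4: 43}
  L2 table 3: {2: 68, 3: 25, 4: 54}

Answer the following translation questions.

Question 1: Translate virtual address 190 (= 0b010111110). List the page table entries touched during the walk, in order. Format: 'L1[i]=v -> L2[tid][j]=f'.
Answer: L1[1]=2 -> L2[2][3]=99

Derivation:
vaddr = 190 = 0b010111110
Split: l1_idx=1, l2_idx=3, offset=14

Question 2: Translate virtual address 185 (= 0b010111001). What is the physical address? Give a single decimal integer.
Answer: 1593

Derivation:
vaddr = 185 = 0b010111001
Split: l1_idx=1, l2_idx=3, offset=9
L1[1] = 2
L2[2][3] = 99
paddr = 99 * 16 + 9 = 1593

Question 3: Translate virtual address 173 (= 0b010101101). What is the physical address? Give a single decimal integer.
vaddr = 173 = 0b010101101
Split: l1_idx=1, l2_idx=2, offset=13
L1[1] = 2
L2[2][2] = 51
paddr = 51 * 16 + 13 = 829

Answer: 829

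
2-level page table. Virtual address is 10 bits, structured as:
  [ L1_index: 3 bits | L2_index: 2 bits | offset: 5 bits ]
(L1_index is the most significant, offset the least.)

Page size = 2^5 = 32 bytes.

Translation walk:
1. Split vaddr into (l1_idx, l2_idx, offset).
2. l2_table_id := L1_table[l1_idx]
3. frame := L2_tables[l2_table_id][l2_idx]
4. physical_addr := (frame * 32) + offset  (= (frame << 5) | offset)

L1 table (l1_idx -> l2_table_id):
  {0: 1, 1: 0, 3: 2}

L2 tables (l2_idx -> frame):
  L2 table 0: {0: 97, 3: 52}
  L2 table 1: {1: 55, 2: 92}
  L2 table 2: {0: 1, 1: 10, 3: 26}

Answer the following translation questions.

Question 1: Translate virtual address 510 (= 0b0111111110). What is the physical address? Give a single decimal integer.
Answer: 862

Derivation:
vaddr = 510 = 0b0111111110
Split: l1_idx=3, l2_idx=3, offset=30
L1[3] = 2
L2[2][3] = 26
paddr = 26 * 32 + 30 = 862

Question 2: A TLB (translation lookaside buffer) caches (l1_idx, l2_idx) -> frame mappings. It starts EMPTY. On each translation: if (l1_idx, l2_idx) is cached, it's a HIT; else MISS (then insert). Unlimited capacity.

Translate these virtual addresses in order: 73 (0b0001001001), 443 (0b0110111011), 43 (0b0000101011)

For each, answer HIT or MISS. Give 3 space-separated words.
vaddr=73: (0,2) not in TLB -> MISS, insert
vaddr=443: (3,1) not in TLB -> MISS, insert
vaddr=43: (0,1) not in TLB -> MISS, insert

Answer: MISS MISS MISS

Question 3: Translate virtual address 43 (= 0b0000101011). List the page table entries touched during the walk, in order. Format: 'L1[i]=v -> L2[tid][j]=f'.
Answer: L1[0]=1 -> L2[1][1]=55

Derivation:
vaddr = 43 = 0b0000101011
Split: l1_idx=0, l2_idx=1, offset=11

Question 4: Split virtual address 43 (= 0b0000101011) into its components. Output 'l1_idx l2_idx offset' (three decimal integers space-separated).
Answer: 0 1 11

Derivation:
vaddr = 43 = 0b0000101011
  top 3 bits -> l1_idx = 0
  next 2 bits -> l2_idx = 1
  bottom 5 bits -> offset = 11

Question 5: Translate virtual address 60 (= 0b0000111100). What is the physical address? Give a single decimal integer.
Answer: 1788

Derivation:
vaddr = 60 = 0b0000111100
Split: l1_idx=0, l2_idx=1, offset=28
L1[0] = 1
L2[1][1] = 55
paddr = 55 * 32 + 28 = 1788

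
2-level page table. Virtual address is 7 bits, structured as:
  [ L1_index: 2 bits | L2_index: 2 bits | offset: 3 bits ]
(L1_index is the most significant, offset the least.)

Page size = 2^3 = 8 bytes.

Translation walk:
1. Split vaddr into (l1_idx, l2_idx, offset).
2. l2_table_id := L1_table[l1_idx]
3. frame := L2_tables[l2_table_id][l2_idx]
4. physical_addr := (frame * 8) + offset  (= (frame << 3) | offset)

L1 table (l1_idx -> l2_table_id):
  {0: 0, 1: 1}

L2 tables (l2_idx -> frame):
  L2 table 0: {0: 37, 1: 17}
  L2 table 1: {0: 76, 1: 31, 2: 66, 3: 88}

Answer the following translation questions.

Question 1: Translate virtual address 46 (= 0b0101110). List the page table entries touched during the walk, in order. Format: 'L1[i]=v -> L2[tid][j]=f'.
vaddr = 46 = 0b0101110
Split: l1_idx=1, l2_idx=1, offset=6

Answer: L1[1]=1 -> L2[1][1]=31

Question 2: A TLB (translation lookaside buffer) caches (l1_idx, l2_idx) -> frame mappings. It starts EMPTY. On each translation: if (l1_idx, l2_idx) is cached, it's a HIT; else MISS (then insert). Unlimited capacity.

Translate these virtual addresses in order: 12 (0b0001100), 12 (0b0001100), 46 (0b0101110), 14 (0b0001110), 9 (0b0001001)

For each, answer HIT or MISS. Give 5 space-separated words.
vaddr=12: (0,1) not in TLB -> MISS, insert
vaddr=12: (0,1) in TLB -> HIT
vaddr=46: (1,1) not in TLB -> MISS, insert
vaddr=14: (0,1) in TLB -> HIT
vaddr=9: (0,1) in TLB -> HIT

Answer: MISS HIT MISS HIT HIT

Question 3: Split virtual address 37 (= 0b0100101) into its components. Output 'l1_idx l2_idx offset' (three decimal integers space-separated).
Answer: 1 0 5

Derivation:
vaddr = 37 = 0b0100101
  top 2 bits -> l1_idx = 1
  next 2 bits -> l2_idx = 0
  bottom 3 bits -> offset = 5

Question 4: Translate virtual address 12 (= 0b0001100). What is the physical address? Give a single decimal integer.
Answer: 140

Derivation:
vaddr = 12 = 0b0001100
Split: l1_idx=0, l2_idx=1, offset=4
L1[0] = 0
L2[0][1] = 17
paddr = 17 * 8 + 4 = 140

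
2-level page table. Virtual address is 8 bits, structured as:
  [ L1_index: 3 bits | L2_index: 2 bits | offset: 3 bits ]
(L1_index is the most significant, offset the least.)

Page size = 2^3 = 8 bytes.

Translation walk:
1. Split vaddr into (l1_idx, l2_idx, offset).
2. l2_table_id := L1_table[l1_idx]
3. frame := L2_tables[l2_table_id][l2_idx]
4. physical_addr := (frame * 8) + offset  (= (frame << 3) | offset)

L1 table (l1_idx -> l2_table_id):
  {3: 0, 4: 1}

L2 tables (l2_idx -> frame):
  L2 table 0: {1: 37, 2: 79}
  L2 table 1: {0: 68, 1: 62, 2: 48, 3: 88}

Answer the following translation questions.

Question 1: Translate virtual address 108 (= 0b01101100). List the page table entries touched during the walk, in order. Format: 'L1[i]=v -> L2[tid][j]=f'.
Answer: L1[3]=0 -> L2[0][1]=37

Derivation:
vaddr = 108 = 0b01101100
Split: l1_idx=3, l2_idx=1, offset=4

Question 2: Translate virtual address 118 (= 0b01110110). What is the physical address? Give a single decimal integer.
Answer: 638

Derivation:
vaddr = 118 = 0b01110110
Split: l1_idx=3, l2_idx=2, offset=6
L1[3] = 0
L2[0][2] = 79
paddr = 79 * 8 + 6 = 638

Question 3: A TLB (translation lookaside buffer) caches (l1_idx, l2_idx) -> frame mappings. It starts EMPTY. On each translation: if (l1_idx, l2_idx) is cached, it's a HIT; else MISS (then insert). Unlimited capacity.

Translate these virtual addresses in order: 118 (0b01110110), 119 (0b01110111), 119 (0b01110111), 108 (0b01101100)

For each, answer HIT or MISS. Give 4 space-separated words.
Answer: MISS HIT HIT MISS

Derivation:
vaddr=118: (3,2) not in TLB -> MISS, insert
vaddr=119: (3,2) in TLB -> HIT
vaddr=119: (3,2) in TLB -> HIT
vaddr=108: (3,1) not in TLB -> MISS, insert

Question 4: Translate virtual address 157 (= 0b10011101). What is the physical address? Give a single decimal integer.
Answer: 709

Derivation:
vaddr = 157 = 0b10011101
Split: l1_idx=4, l2_idx=3, offset=5
L1[4] = 1
L2[1][3] = 88
paddr = 88 * 8 + 5 = 709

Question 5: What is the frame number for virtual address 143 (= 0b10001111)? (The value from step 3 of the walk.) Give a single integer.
Answer: 62

Derivation:
vaddr = 143: l1_idx=4, l2_idx=1
L1[4] = 1; L2[1][1] = 62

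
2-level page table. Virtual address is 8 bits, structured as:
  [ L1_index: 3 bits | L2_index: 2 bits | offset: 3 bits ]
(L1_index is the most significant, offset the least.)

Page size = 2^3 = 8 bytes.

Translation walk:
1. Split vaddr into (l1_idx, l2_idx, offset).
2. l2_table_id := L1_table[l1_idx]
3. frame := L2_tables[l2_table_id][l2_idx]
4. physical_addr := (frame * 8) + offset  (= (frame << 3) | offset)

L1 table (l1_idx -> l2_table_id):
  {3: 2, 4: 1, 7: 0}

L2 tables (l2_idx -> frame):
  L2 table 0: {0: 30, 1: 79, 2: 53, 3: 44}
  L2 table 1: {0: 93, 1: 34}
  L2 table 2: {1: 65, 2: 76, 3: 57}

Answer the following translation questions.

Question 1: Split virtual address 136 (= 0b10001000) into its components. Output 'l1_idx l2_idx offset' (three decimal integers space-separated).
Answer: 4 1 0

Derivation:
vaddr = 136 = 0b10001000
  top 3 bits -> l1_idx = 4
  next 2 bits -> l2_idx = 1
  bottom 3 bits -> offset = 0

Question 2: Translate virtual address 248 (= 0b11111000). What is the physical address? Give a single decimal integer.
Answer: 352

Derivation:
vaddr = 248 = 0b11111000
Split: l1_idx=7, l2_idx=3, offset=0
L1[7] = 0
L2[0][3] = 44
paddr = 44 * 8 + 0 = 352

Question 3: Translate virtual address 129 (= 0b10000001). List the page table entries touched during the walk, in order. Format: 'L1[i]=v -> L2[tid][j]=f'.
vaddr = 129 = 0b10000001
Split: l1_idx=4, l2_idx=0, offset=1

Answer: L1[4]=1 -> L2[1][0]=93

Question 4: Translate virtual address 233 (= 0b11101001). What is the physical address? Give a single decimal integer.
Answer: 633

Derivation:
vaddr = 233 = 0b11101001
Split: l1_idx=7, l2_idx=1, offset=1
L1[7] = 0
L2[0][1] = 79
paddr = 79 * 8 + 1 = 633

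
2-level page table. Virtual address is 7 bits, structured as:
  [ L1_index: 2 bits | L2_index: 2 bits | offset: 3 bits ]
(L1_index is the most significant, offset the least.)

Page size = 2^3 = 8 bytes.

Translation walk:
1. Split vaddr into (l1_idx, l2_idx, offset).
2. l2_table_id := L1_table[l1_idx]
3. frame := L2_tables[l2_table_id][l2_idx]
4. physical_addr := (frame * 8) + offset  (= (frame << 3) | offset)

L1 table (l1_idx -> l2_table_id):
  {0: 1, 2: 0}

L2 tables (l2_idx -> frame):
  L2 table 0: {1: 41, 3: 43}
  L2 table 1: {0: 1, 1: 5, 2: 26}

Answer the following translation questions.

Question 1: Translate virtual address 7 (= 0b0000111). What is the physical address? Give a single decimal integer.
Answer: 15

Derivation:
vaddr = 7 = 0b0000111
Split: l1_idx=0, l2_idx=0, offset=7
L1[0] = 1
L2[1][0] = 1
paddr = 1 * 8 + 7 = 15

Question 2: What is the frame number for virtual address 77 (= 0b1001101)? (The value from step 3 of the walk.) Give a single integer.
Answer: 41

Derivation:
vaddr = 77: l1_idx=2, l2_idx=1
L1[2] = 0; L2[0][1] = 41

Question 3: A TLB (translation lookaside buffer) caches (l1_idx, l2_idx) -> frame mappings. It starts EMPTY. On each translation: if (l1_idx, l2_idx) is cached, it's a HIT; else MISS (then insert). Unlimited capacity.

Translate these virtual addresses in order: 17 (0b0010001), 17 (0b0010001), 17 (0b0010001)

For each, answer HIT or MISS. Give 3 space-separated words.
vaddr=17: (0,2) not in TLB -> MISS, insert
vaddr=17: (0,2) in TLB -> HIT
vaddr=17: (0,2) in TLB -> HIT

Answer: MISS HIT HIT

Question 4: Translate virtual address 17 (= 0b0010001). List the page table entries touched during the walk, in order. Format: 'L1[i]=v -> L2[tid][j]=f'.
Answer: L1[0]=1 -> L2[1][2]=26

Derivation:
vaddr = 17 = 0b0010001
Split: l1_idx=0, l2_idx=2, offset=1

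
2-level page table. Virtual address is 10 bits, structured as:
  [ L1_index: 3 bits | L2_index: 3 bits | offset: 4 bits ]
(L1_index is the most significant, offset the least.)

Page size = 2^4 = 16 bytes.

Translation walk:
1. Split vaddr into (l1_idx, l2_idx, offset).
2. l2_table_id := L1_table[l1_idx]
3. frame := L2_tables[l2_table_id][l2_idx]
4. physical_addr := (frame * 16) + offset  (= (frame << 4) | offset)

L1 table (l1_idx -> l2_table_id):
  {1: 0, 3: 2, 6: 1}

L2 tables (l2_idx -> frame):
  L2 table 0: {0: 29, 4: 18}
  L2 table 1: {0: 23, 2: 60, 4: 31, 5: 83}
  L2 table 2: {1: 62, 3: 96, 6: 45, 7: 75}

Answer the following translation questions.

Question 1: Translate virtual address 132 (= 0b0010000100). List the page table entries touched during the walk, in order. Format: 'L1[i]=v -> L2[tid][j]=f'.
Answer: L1[1]=0 -> L2[0][0]=29

Derivation:
vaddr = 132 = 0b0010000100
Split: l1_idx=1, l2_idx=0, offset=4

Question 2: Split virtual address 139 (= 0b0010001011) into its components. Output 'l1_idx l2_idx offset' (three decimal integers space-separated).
vaddr = 139 = 0b0010001011
  top 3 bits -> l1_idx = 1
  next 3 bits -> l2_idx = 0
  bottom 4 bits -> offset = 11

Answer: 1 0 11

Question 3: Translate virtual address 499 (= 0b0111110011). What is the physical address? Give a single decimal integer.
Answer: 1203

Derivation:
vaddr = 499 = 0b0111110011
Split: l1_idx=3, l2_idx=7, offset=3
L1[3] = 2
L2[2][7] = 75
paddr = 75 * 16 + 3 = 1203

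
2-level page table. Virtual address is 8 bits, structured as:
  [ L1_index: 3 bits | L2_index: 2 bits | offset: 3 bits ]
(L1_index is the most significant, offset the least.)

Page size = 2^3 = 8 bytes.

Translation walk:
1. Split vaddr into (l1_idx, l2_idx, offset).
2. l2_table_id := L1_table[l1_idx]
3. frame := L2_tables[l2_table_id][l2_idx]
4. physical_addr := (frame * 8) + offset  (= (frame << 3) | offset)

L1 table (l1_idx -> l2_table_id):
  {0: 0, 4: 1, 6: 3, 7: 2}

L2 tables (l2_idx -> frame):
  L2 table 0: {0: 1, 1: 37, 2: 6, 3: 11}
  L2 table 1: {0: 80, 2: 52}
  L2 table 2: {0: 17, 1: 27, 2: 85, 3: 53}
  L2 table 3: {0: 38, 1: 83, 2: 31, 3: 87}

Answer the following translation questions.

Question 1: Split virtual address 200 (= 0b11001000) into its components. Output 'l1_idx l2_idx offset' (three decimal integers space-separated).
vaddr = 200 = 0b11001000
  top 3 bits -> l1_idx = 6
  next 2 bits -> l2_idx = 1
  bottom 3 bits -> offset = 0

Answer: 6 1 0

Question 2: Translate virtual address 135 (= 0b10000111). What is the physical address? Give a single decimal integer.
vaddr = 135 = 0b10000111
Split: l1_idx=4, l2_idx=0, offset=7
L1[4] = 1
L2[1][0] = 80
paddr = 80 * 8 + 7 = 647

Answer: 647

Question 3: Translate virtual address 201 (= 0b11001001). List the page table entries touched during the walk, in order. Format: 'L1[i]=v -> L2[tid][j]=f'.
Answer: L1[6]=3 -> L2[3][1]=83

Derivation:
vaddr = 201 = 0b11001001
Split: l1_idx=6, l2_idx=1, offset=1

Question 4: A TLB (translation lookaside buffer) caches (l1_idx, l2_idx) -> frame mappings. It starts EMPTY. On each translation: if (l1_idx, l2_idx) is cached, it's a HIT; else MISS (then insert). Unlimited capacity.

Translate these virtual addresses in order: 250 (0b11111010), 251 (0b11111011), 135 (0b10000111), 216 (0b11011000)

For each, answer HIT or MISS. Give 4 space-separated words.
Answer: MISS HIT MISS MISS

Derivation:
vaddr=250: (7,3) not in TLB -> MISS, insert
vaddr=251: (7,3) in TLB -> HIT
vaddr=135: (4,0) not in TLB -> MISS, insert
vaddr=216: (6,3) not in TLB -> MISS, insert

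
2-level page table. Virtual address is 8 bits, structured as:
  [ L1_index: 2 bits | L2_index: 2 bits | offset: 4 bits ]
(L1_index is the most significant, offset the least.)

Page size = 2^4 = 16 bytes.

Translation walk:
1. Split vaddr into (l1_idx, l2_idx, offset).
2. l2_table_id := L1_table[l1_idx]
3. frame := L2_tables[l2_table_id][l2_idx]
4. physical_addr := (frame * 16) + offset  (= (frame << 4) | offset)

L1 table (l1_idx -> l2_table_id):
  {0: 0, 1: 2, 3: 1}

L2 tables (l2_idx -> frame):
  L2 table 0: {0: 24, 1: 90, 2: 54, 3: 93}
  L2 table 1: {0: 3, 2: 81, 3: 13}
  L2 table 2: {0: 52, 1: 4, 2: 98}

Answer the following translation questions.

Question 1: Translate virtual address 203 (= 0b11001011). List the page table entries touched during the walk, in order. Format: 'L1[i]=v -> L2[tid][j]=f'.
vaddr = 203 = 0b11001011
Split: l1_idx=3, l2_idx=0, offset=11

Answer: L1[3]=1 -> L2[1][0]=3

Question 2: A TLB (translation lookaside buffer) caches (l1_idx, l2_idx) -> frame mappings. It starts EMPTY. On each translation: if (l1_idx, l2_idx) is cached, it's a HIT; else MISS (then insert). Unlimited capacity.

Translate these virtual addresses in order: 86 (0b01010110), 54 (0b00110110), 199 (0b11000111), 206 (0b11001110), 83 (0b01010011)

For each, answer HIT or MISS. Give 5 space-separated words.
vaddr=86: (1,1) not in TLB -> MISS, insert
vaddr=54: (0,3) not in TLB -> MISS, insert
vaddr=199: (3,0) not in TLB -> MISS, insert
vaddr=206: (3,0) in TLB -> HIT
vaddr=83: (1,1) in TLB -> HIT

Answer: MISS MISS MISS HIT HIT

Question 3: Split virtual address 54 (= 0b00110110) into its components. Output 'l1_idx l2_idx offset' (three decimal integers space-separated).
Answer: 0 3 6

Derivation:
vaddr = 54 = 0b00110110
  top 2 bits -> l1_idx = 0
  next 2 bits -> l2_idx = 3
  bottom 4 bits -> offset = 6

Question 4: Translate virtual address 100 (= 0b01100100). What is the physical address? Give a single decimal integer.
Answer: 1572

Derivation:
vaddr = 100 = 0b01100100
Split: l1_idx=1, l2_idx=2, offset=4
L1[1] = 2
L2[2][2] = 98
paddr = 98 * 16 + 4 = 1572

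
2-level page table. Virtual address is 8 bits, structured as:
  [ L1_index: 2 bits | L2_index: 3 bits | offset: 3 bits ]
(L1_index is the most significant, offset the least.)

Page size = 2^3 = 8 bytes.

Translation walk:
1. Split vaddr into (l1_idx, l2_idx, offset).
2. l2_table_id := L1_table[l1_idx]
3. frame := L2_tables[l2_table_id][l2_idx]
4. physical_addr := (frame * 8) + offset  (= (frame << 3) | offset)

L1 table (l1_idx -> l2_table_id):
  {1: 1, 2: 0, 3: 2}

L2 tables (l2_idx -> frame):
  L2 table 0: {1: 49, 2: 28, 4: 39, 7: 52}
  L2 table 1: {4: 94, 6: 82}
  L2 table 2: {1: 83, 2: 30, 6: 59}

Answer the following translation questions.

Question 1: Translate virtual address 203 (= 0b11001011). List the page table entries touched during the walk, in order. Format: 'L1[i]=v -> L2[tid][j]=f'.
Answer: L1[3]=2 -> L2[2][1]=83

Derivation:
vaddr = 203 = 0b11001011
Split: l1_idx=3, l2_idx=1, offset=3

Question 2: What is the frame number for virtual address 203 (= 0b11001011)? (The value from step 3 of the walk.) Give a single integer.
vaddr = 203: l1_idx=3, l2_idx=1
L1[3] = 2; L2[2][1] = 83

Answer: 83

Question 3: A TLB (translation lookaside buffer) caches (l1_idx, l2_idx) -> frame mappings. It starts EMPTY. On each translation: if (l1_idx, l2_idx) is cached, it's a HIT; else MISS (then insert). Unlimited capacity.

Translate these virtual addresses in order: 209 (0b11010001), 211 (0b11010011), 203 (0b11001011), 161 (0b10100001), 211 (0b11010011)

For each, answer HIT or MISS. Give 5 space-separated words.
Answer: MISS HIT MISS MISS HIT

Derivation:
vaddr=209: (3,2) not in TLB -> MISS, insert
vaddr=211: (3,2) in TLB -> HIT
vaddr=203: (3,1) not in TLB -> MISS, insert
vaddr=161: (2,4) not in TLB -> MISS, insert
vaddr=211: (3,2) in TLB -> HIT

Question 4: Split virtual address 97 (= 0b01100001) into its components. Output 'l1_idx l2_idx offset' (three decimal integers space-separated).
Answer: 1 4 1

Derivation:
vaddr = 97 = 0b01100001
  top 2 bits -> l1_idx = 1
  next 3 bits -> l2_idx = 4
  bottom 3 bits -> offset = 1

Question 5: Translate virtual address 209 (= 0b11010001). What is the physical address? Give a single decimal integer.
Answer: 241

Derivation:
vaddr = 209 = 0b11010001
Split: l1_idx=3, l2_idx=2, offset=1
L1[3] = 2
L2[2][2] = 30
paddr = 30 * 8 + 1 = 241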